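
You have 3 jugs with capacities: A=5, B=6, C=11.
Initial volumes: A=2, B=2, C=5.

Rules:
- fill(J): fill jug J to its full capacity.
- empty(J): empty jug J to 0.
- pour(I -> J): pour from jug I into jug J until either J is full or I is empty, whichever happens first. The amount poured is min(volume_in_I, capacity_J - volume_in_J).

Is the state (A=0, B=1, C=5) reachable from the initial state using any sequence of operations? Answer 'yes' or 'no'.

BFS from (A=2, B=2, C=5):
  1. fill(A) -> (A=5 B=2 C=5)
  2. pour(A -> B) -> (A=1 B=6 C=5)
  3. empty(B) -> (A=1 B=0 C=5)
  4. pour(A -> B) -> (A=0 B=1 C=5)
Target reached → yes.

Answer: yes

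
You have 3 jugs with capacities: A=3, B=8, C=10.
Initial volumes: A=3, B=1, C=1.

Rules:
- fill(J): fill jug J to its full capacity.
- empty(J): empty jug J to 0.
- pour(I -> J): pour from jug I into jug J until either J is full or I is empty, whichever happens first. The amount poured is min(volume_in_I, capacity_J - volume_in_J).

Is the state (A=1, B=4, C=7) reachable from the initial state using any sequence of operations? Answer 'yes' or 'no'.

BFS explored all 270 reachable states.
Reachable set includes: (0,0,0), (0,0,1), (0,0,2), (0,0,3), (0,0,4), (0,0,5), (0,0,6), (0,0,7), (0,0,8), (0,0,9), (0,0,10), (0,1,0) ...
Target (A=1, B=4, C=7) not in reachable set → no.

Answer: no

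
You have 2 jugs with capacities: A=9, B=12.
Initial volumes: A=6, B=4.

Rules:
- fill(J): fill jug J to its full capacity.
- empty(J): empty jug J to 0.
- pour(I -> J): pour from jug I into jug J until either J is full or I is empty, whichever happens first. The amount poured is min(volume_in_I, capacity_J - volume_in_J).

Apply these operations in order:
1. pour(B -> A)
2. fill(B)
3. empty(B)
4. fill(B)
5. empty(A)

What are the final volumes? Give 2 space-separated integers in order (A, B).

Step 1: pour(B -> A) -> (A=9 B=1)
Step 2: fill(B) -> (A=9 B=12)
Step 3: empty(B) -> (A=9 B=0)
Step 4: fill(B) -> (A=9 B=12)
Step 5: empty(A) -> (A=0 B=12)

Answer: 0 12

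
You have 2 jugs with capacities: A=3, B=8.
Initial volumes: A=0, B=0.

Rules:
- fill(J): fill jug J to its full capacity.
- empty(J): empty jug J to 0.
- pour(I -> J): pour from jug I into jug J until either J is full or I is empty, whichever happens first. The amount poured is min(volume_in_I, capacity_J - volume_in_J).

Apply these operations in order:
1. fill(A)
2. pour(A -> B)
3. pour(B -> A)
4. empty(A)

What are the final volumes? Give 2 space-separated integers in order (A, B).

Answer: 0 0

Derivation:
Step 1: fill(A) -> (A=3 B=0)
Step 2: pour(A -> B) -> (A=0 B=3)
Step 3: pour(B -> A) -> (A=3 B=0)
Step 4: empty(A) -> (A=0 B=0)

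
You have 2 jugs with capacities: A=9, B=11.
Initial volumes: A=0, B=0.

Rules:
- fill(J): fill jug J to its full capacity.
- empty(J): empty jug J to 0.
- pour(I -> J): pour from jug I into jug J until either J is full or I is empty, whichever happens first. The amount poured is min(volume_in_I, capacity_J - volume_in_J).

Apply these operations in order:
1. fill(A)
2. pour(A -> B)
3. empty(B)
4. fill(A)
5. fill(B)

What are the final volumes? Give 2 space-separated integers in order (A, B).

Answer: 9 11

Derivation:
Step 1: fill(A) -> (A=9 B=0)
Step 2: pour(A -> B) -> (A=0 B=9)
Step 3: empty(B) -> (A=0 B=0)
Step 4: fill(A) -> (A=9 B=0)
Step 5: fill(B) -> (A=9 B=11)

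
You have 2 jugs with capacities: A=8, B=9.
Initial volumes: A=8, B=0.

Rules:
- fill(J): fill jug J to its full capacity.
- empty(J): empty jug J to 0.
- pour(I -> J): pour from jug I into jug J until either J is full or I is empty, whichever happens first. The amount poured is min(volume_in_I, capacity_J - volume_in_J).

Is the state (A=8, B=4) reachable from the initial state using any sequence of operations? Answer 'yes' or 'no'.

Answer: yes

Derivation:
BFS from (A=8, B=0):
  1. empty(A) -> (A=0 B=0)
  2. fill(B) -> (A=0 B=9)
  3. pour(B -> A) -> (A=8 B=1)
  4. empty(A) -> (A=0 B=1)
  5. pour(B -> A) -> (A=1 B=0)
  6. fill(B) -> (A=1 B=9)
  7. pour(B -> A) -> (A=8 B=2)
  8. empty(A) -> (A=0 B=2)
  9. pour(B -> A) -> (A=2 B=0)
  10. fill(B) -> (A=2 B=9)
  11. pour(B -> A) -> (A=8 B=3)
  12. empty(A) -> (A=0 B=3)
  13. pour(B -> A) -> (A=3 B=0)
  14. fill(B) -> (A=3 B=9)
  15. pour(B -> A) -> (A=8 B=4)
Target reached → yes.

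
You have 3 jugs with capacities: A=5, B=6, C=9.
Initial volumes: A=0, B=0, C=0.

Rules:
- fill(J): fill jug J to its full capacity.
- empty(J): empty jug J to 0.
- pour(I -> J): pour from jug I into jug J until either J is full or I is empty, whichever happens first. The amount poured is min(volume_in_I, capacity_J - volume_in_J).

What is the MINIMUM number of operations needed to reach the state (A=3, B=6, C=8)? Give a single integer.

Answer: 8

Derivation:
BFS from (A=0, B=0, C=0). One shortest path:
  1. fill(A) -> (A=5 B=0 C=0)
  2. fill(C) -> (A=5 B=0 C=9)
  3. pour(C -> B) -> (A=5 B=6 C=3)
  4. empty(B) -> (A=5 B=0 C=3)
  5. pour(A -> B) -> (A=0 B=5 C=3)
  6. pour(C -> A) -> (A=3 B=5 C=0)
  7. fill(C) -> (A=3 B=5 C=9)
  8. pour(C -> B) -> (A=3 B=6 C=8)
Reached target in 8 moves.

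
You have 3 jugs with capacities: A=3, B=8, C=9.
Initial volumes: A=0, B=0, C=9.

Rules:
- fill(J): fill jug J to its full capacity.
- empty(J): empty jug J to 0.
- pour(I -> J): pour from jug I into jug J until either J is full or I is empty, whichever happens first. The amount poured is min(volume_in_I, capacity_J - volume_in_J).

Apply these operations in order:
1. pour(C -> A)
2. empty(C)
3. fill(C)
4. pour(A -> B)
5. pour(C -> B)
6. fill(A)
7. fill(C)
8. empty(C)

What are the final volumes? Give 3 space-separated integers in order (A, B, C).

Step 1: pour(C -> A) -> (A=3 B=0 C=6)
Step 2: empty(C) -> (A=3 B=0 C=0)
Step 3: fill(C) -> (A=3 B=0 C=9)
Step 4: pour(A -> B) -> (A=0 B=3 C=9)
Step 5: pour(C -> B) -> (A=0 B=8 C=4)
Step 6: fill(A) -> (A=3 B=8 C=4)
Step 7: fill(C) -> (A=3 B=8 C=9)
Step 8: empty(C) -> (A=3 B=8 C=0)

Answer: 3 8 0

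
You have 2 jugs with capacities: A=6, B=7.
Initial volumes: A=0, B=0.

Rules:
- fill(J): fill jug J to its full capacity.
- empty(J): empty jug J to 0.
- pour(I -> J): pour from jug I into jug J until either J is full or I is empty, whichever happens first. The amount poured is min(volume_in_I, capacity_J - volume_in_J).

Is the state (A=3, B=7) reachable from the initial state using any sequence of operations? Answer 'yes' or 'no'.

Answer: yes

Derivation:
BFS from (A=0, B=0):
  1. fill(A) -> (A=6 B=0)
  2. pour(A -> B) -> (A=0 B=6)
  3. fill(A) -> (A=6 B=6)
  4. pour(A -> B) -> (A=5 B=7)
  5. empty(B) -> (A=5 B=0)
  6. pour(A -> B) -> (A=0 B=5)
  7. fill(A) -> (A=6 B=5)
  8. pour(A -> B) -> (A=4 B=7)
  9. empty(B) -> (A=4 B=0)
  10. pour(A -> B) -> (A=0 B=4)
  11. fill(A) -> (A=6 B=4)
  12. pour(A -> B) -> (A=3 B=7)
Target reached → yes.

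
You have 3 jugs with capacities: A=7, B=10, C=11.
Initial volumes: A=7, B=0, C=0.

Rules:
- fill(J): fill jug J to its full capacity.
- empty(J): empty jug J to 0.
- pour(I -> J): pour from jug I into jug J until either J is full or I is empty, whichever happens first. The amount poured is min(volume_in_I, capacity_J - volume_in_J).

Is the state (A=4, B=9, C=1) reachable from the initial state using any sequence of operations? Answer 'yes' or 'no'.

BFS explored all 516 reachable states.
Reachable set includes: (0,0,0), (0,0,1), (0,0,2), (0,0,3), (0,0,4), (0,0,5), (0,0,6), (0,0,7), (0,0,8), (0,0,9), (0,0,10), (0,0,11) ...
Target (A=4, B=9, C=1) not in reachable set → no.

Answer: no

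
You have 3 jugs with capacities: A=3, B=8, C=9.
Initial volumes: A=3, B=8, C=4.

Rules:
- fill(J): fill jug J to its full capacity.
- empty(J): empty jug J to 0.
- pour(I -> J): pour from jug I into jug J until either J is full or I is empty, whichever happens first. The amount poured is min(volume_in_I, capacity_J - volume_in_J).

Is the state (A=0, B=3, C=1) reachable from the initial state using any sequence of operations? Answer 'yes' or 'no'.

BFS from (A=3, B=8, C=4):
  1. empty(A) -> (A=0 B=8 C=4)
  2. empty(B) -> (A=0 B=0 C=4)
  3. pour(C -> A) -> (A=3 B=0 C=1)
  4. pour(A -> B) -> (A=0 B=3 C=1)
Target reached → yes.

Answer: yes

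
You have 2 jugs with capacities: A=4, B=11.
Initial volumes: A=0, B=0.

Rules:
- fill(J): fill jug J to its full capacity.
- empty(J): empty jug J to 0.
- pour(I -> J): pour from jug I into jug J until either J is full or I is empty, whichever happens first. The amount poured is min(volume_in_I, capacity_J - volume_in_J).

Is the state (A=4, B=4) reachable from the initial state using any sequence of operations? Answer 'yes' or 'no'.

Answer: yes

Derivation:
BFS from (A=0, B=0):
  1. fill(A) -> (A=4 B=0)
  2. pour(A -> B) -> (A=0 B=4)
  3. fill(A) -> (A=4 B=4)
Target reached → yes.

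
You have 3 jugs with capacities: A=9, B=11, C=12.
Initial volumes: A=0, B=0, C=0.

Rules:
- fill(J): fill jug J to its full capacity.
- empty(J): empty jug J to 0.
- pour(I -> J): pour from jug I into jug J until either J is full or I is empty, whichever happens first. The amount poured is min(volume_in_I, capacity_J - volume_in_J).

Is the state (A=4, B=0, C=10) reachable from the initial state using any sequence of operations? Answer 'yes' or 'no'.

Answer: yes

Derivation:
BFS from (A=0, B=0, C=0):
  1. fill(B) -> (A=0 B=11 C=0)
  2. fill(C) -> (A=0 B=11 C=12)
  3. pour(B -> A) -> (A=9 B=2 C=12)
  4. empty(A) -> (A=0 B=2 C=12)
  5. pour(B -> A) -> (A=2 B=0 C=12)
  6. pour(C -> B) -> (A=2 B=11 C=1)
  7. pour(B -> A) -> (A=9 B=4 C=1)
  8. pour(A -> C) -> (A=0 B=4 C=10)
  9. pour(B -> A) -> (A=4 B=0 C=10)
Target reached → yes.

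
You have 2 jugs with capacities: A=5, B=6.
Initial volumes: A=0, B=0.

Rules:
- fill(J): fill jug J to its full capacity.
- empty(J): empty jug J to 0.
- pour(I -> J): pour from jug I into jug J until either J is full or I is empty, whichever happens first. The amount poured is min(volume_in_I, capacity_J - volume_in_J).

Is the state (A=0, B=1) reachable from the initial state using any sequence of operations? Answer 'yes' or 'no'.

BFS from (A=0, B=0):
  1. fill(B) -> (A=0 B=6)
  2. pour(B -> A) -> (A=5 B=1)
  3. empty(A) -> (A=0 B=1)
Target reached → yes.

Answer: yes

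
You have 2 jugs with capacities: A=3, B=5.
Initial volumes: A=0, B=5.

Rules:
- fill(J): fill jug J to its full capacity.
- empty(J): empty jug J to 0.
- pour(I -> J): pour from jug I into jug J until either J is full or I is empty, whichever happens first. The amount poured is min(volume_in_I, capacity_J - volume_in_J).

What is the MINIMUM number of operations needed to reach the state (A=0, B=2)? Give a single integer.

Answer: 2

Derivation:
BFS from (A=0, B=5). One shortest path:
  1. pour(B -> A) -> (A=3 B=2)
  2. empty(A) -> (A=0 B=2)
Reached target in 2 moves.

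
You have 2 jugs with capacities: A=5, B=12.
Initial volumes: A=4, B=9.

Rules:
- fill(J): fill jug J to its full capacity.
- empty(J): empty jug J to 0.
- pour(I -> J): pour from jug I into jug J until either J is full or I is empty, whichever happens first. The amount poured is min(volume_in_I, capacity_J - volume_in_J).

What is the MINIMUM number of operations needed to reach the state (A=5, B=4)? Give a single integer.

Answer: 2

Derivation:
BFS from (A=4, B=9). One shortest path:
  1. empty(A) -> (A=0 B=9)
  2. pour(B -> A) -> (A=5 B=4)
Reached target in 2 moves.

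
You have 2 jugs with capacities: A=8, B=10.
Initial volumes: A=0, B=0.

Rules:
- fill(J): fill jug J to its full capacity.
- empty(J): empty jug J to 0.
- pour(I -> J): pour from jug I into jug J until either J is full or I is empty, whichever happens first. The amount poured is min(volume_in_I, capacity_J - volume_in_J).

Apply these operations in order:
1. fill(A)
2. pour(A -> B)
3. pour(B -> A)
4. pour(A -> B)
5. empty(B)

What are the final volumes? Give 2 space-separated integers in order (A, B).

Answer: 0 0

Derivation:
Step 1: fill(A) -> (A=8 B=0)
Step 2: pour(A -> B) -> (A=0 B=8)
Step 3: pour(B -> A) -> (A=8 B=0)
Step 4: pour(A -> B) -> (A=0 B=8)
Step 5: empty(B) -> (A=0 B=0)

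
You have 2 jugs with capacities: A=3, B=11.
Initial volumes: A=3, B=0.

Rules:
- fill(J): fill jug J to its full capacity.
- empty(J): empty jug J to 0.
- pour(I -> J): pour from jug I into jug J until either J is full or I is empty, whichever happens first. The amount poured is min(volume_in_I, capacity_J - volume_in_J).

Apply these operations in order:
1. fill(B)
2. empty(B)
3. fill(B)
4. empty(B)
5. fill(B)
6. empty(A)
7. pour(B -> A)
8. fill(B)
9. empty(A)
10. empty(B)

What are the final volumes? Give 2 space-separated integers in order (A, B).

Answer: 0 0

Derivation:
Step 1: fill(B) -> (A=3 B=11)
Step 2: empty(B) -> (A=3 B=0)
Step 3: fill(B) -> (A=3 B=11)
Step 4: empty(B) -> (A=3 B=0)
Step 5: fill(B) -> (A=3 B=11)
Step 6: empty(A) -> (A=0 B=11)
Step 7: pour(B -> A) -> (A=3 B=8)
Step 8: fill(B) -> (A=3 B=11)
Step 9: empty(A) -> (A=0 B=11)
Step 10: empty(B) -> (A=0 B=0)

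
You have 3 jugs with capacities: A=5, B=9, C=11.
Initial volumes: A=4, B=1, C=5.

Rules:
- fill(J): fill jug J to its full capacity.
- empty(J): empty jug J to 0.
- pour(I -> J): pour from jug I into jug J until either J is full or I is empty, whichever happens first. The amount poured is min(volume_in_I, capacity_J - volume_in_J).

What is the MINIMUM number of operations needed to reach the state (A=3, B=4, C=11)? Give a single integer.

Answer: 4

Derivation:
BFS from (A=4, B=1, C=5). One shortest path:
  1. fill(B) -> (A=4 B=9 C=5)
  2. pour(A -> C) -> (A=0 B=9 C=9)
  3. pour(B -> A) -> (A=5 B=4 C=9)
  4. pour(A -> C) -> (A=3 B=4 C=11)
Reached target in 4 moves.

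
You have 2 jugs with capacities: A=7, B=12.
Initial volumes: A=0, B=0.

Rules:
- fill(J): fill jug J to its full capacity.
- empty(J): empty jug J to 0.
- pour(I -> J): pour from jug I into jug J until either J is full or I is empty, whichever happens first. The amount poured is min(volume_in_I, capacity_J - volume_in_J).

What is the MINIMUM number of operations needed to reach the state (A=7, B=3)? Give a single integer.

BFS from (A=0, B=0). One shortest path:
  1. fill(B) -> (A=0 B=12)
  2. pour(B -> A) -> (A=7 B=5)
  3. empty(A) -> (A=0 B=5)
  4. pour(B -> A) -> (A=5 B=0)
  5. fill(B) -> (A=5 B=12)
  6. pour(B -> A) -> (A=7 B=10)
  7. empty(A) -> (A=0 B=10)
  8. pour(B -> A) -> (A=7 B=3)
Reached target in 8 moves.

Answer: 8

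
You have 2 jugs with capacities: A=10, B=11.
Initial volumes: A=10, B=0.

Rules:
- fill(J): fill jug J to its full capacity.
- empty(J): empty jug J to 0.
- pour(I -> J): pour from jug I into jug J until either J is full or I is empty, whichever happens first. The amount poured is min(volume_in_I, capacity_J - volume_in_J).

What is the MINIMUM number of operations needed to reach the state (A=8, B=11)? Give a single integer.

Answer: 7

Derivation:
BFS from (A=10, B=0). One shortest path:
  1. pour(A -> B) -> (A=0 B=10)
  2. fill(A) -> (A=10 B=10)
  3. pour(A -> B) -> (A=9 B=11)
  4. empty(B) -> (A=9 B=0)
  5. pour(A -> B) -> (A=0 B=9)
  6. fill(A) -> (A=10 B=9)
  7. pour(A -> B) -> (A=8 B=11)
Reached target in 7 moves.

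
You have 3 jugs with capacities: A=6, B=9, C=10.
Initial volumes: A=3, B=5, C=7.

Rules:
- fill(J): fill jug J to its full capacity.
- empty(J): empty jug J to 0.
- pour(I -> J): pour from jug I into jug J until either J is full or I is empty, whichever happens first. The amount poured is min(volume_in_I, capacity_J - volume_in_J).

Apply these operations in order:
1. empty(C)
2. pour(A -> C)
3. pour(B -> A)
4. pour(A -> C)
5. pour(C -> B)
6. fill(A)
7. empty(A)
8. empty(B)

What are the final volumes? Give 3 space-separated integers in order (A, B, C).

Step 1: empty(C) -> (A=3 B=5 C=0)
Step 2: pour(A -> C) -> (A=0 B=5 C=3)
Step 3: pour(B -> A) -> (A=5 B=0 C=3)
Step 4: pour(A -> C) -> (A=0 B=0 C=8)
Step 5: pour(C -> B) -> (A=0 B=8 C=0)
Step 6: fill(A) -> (A=6 B=8 C=0)
Step 7: empty(A) -> (A=0 B=8 C=0)
Step 8: empty(B) -> (A=0 B=0 C=0)

Answer: 0 0 0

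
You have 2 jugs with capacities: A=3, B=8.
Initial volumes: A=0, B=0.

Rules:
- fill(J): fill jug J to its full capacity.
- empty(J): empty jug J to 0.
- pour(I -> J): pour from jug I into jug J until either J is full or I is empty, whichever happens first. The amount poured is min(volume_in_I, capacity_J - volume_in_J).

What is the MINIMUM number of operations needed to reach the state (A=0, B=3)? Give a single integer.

BFS from (A=0, B=0). One shortest path:
  1. fill(A) -> (A=3 B=0)
  2. pour(A -> B) -> (A=0 B=3)
Reached target in 2 moves.

Answer: 2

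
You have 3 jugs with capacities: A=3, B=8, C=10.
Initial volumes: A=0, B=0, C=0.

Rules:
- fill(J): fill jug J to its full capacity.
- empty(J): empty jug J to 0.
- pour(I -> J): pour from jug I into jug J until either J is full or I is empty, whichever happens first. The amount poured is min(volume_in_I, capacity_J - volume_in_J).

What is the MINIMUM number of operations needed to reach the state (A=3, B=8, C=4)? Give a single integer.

BFS from (A=0, B=0, C=0). One shortest path:
  1. fill(B) -> (A=0 B=8 C=0)
  2. fill(C) -> (A=0 B=8 C=10)
  3. pour(C -> A) -> (A=3 B=8 C=7)
  4. empty(A) -> (A=0 B=8 C=7)
  5. pour(C -> A) -> (A=3 B=8 C=4)
Reached target in 5 moves.

Answer: 5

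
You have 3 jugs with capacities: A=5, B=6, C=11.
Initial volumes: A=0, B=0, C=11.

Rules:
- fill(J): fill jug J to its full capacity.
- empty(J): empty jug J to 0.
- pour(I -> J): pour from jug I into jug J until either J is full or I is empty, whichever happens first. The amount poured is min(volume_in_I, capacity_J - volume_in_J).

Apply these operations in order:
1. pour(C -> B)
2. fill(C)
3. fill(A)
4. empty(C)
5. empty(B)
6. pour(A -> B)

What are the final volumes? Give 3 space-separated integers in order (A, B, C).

Answer: 0 5 0

Derivation:
Step 1: pour(C -> B) -> (A=0 B=6 C=5)
Step 2: fill(C) -> (A=0 B=6 C=11)
Step 3: fill(A) -> (A=5 B=6 C=11)
Step 4: empty(C) -> (A=5 B=6 C=0)
Step 5: empty(B) -> (A=5 B=0 C=0)
Step 6: pour(A -> B) -> (A=0 B=5 C=0)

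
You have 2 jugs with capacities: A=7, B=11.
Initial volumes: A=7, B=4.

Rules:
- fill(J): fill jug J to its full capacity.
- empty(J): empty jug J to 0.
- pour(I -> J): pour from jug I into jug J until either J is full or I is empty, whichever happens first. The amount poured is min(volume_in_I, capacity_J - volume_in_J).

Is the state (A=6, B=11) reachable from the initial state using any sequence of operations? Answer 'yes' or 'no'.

BFS from (A=7, B=4):
  1. empty(B) -> (A=7 B=0)
  2. pour(A -> B) -> (A=0 B=7)
  3. fill(A) -> (A=7 B=7)
  4. pour(A -> B) -> (A=3 B=11)
  5. empty(B) -> (A=3 B=0)
  6. pour(A -> B) -> (A=0 B=3)
  7. fill(A) -> (A=7 B=3)
  8. pour(A -> B) -> (A=0 B=10)
  9. fill(A) -> (A=7 B=10)
  10. pour(A -> B) -> (A=6 B=11)
Target reached → yes.

Answer: yes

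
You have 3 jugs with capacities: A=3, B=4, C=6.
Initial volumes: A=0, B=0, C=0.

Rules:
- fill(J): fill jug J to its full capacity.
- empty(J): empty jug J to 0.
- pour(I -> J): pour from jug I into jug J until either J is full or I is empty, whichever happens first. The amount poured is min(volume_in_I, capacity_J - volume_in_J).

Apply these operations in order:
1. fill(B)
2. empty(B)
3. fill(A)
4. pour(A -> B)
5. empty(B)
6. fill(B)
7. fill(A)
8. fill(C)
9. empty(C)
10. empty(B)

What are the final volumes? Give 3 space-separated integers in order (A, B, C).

Step 1: fill(B) -> (A=0 B=4 C=0)
Step 2: empty(B) -> (A=0 B=0 C=0)
Step 3: fill(A) -> (A=3 B=0 C=0)
Step 4: pour(A -> B) -> (A=0 B=3 C=0)
Step 5: empty(B) -> (A=0 B=0 C=0)
Step 6: fill(B) -> (A=0 B=4 C=0)
Step 7: fill(A) -> (A=3 B=4 C=0)
Step 8: fill(C) -> (A=3 B=4 C=6)
Step 9: empty(C) -> (A=3 B=4 C=0)
Step 10: empty(B) -> (A=3 B=0 C=0)

Answer: 3 0 0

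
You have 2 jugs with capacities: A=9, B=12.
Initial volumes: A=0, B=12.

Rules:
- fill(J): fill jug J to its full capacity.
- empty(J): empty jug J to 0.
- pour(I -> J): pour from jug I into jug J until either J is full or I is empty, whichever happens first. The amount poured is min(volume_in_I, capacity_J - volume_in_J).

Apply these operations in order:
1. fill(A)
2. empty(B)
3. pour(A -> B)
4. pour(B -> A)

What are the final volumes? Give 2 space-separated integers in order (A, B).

Answer: 9 0

Derivation:
Step 1: fill(A) -> (A=9 B=12)
Step 2: empty(B) -> (A=9 B=0)
Step 3: pour(A -> B) -> (A=0 B=9)
Step 4: pour(B -> A) -> (A=9 B=0)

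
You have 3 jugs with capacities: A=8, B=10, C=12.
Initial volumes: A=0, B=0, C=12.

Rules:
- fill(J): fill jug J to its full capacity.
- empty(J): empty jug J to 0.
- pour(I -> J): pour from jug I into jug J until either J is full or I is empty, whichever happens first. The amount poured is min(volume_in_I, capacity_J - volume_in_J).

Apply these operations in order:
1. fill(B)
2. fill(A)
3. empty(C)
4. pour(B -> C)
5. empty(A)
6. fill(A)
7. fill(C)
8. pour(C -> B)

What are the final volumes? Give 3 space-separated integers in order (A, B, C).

Answer: 8 10 2

Derivation:
Step 1: fill(B) -> (A=0 B=10 C=12)
Step 2: fill(A) -> (A=8 B=10 C=12)
Step 3: empty(C) -> (A=8 B=10 C=0)
Step 4: pour(B -> C) -> (A=8 B=0 C=10)
Step 5: empty(A) -> (A=0 B=0 C=10)
Step 6: fill(A) -> (A=8 B=0 C=10)
Step 7: fill(C) -> (A=8 B=0 C=12)
Step 8: pour(C -> B) -> (A=8 B=10 C=2)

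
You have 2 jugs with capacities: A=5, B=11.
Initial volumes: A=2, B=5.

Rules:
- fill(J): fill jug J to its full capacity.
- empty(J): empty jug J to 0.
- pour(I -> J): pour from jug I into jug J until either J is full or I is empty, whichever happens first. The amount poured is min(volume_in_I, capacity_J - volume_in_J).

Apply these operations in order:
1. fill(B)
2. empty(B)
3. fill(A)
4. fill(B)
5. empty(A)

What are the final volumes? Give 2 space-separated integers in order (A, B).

Answer: 0 11

Derivation:
Step 1: fill(B) -> (A=2 B=11)
Step 2: empty(B) -> (A=2 B=0)
Step 3: fill(A) -> (A=5 B=0)
Step 4: fill(B) -> (A=5 B=11)
Step 5: empty(A) -> (A=0 B=11)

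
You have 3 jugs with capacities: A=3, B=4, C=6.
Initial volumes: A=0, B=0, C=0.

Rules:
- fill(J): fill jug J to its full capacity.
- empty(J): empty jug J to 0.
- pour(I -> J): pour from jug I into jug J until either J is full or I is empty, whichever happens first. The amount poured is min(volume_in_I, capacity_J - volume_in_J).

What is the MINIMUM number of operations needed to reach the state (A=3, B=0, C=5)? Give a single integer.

Answer: 5

Derivation:
BFS from (A=0, B=0, C=0). One shortest path:
  1. fill(B) -> (A=0 B=4 C=0)
  2. pour(B -> A) -> (A=3 B=1 C=0)
  3. pour(B -> C) -> (A=3 B=0 C=1)
  4. fill(B) -> (A=3 B=4 C=1)
  5. pour(B -> C) -> (A=3 B=0 C=5)
Reached target in 5 moves.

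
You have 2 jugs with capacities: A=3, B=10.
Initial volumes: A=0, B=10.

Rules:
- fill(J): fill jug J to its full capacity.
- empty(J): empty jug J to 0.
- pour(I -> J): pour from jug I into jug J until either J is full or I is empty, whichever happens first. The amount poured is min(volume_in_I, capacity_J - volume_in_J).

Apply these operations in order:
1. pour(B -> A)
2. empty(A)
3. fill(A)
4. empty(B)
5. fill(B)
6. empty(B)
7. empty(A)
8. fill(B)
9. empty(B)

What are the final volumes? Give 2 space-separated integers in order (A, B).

Step 1: pour(B -> A) -> (A=3 B=7)
Step 2: empty(A) -> (A=0 B=7)
Step 3: fill(A) -> (A=3 B=7)
Step 4: empty(B) -> (A=3 B=0)
Step 5: fill(B) -> (A=3 B=10)
Step 6: empty(B) -> (A=3 B=0)
Step 7: empty(A) -> (A=0 B=0)
Step 8: fill(B) -> (A=0 B=10)
Step 9: empty(B) -> (A=0 B=0)

Answer: 0 0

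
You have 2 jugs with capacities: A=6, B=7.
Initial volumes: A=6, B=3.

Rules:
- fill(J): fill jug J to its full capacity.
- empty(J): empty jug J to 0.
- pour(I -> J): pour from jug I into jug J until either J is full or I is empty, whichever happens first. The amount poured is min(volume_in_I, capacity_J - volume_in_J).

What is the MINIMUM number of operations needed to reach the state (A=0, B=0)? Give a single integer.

Answer: 2

Derivation:
BFS from (A=6, B=3). One shortest path:
  1. empty(A) -> (A=0 B=3)
  2. empty(B) -> (A=0 B=0)
Reached target in 2 moves.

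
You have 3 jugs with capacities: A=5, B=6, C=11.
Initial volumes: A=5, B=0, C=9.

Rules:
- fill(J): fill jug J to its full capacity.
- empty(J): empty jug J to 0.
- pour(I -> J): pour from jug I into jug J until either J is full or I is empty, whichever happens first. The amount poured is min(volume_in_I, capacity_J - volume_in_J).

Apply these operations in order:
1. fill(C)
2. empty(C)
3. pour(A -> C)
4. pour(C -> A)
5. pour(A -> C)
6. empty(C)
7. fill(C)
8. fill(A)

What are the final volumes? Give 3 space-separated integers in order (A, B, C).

Answer: 5 0 11

Derivation:
Step 1: fill(C) -> (A=5 B=0 C=11)
Step 2: empty(C) -> (A=5 B=0 C=0)
Step 3: pour(A -> C) -> (A=0 B=0 C=5)
Step 4: pour(C -> A) -> (A=5 B=0 C=0)
Step 5: pour(A -> C) -> (A=0 B=0 C=5)
Step 6: empty(C) -> (A=0 B=0 C=0)
Step 7: fill(C) -> (A=0 B=0 C=11)
Step 8: fill(A) -> (A=5 B=0 C=11)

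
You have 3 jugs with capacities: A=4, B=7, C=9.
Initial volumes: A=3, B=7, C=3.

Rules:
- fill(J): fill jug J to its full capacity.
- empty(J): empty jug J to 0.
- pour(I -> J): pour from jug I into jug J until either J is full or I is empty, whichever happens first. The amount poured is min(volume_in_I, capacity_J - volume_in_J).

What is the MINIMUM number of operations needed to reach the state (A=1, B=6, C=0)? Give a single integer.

Answer: 7

Derivation:
BFS from (A=3, B=7, C=3). One shortest path:
  1. pour(B -> C) -> (A=3 B=1 C=9)
  2. empty(C) -> (A=3 B=1 C=0)
  3. pour(B -> C) -> (A=3 B=0 C=1)
  4. fill(B) -> (A=3 B=7 C=1)
  5. pour(B -> A) -> (A=4 B=6 C=1)
  6. empty(A) -> (A=0 B=6 C=1)
  7. pour(C -> A) -> (A=1 B=6 C=0)
Reached target in 7 moves.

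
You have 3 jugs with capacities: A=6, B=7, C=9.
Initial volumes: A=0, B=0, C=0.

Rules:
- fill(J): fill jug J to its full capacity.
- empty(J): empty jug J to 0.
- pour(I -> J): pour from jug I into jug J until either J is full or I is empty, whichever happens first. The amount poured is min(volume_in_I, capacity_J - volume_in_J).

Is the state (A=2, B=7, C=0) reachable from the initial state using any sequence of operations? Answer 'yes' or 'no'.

Answer: yes

Derivation:
BFS from (A=0, B=0, C=0):
  1. fill(C) -> (A=0 B=0 C=9)
  2. pour(C -> B) -> (A=0 B=7 C=2)
  3. pour(C -> A) -> (A=2 B=7 C=0)
Target reached → yes.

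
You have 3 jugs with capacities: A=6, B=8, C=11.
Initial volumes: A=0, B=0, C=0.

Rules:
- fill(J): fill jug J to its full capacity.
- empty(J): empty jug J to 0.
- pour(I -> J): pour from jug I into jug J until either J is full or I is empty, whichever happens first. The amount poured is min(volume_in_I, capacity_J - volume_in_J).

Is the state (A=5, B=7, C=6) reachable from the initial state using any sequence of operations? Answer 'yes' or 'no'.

Answer: no

Derivation:
BFS explored all 406 reachable states.
Reachable set includes: (0,0,0), (0,0,1), (0,0,2), (0,0,3), (0,0,4), (0,0,5), (0,0,6), (0,0,7), (0,0,8), (0,0,9), (0,0,10), (0,0,11) ...
Target (A=5, B=7, C=6) not in reachable set → no.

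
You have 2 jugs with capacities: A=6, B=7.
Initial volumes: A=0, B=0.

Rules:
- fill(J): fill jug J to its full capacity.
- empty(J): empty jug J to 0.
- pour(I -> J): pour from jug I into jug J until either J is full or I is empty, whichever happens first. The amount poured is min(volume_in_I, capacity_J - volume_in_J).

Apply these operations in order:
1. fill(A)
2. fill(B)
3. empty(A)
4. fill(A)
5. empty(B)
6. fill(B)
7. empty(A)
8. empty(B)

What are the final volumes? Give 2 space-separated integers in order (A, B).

Answer: 0 0

Derivation:
Step 1: fill(A) -> (A=6 B=0)
Step 2: fill(B) -> (A=6 B=7)
Step 3: empty(A) -> (A=0 B=7)
Step 4: fill(A) -> (A=6 B=7)
Step 5: empty(B) -> (A=6 B=0)
Step 6: fill(B) -> (A=6 B=7)
Step 7: empty(A) -> (A=0 B=7)
Step 8: empty(B) -> (A=0 B=0)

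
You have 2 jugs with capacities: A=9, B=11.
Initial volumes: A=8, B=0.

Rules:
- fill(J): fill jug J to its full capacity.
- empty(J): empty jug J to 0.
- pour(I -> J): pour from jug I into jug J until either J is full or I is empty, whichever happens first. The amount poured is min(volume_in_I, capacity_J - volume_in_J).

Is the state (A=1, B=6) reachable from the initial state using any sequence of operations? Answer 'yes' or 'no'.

Answer: no

Derivation:
BFS explored all 40 reachable states.
Reachable set includes: (0,0), (0,1), (0,2), (0,3), (0,4), (0,5), (0,6), (0,7), (0,8), (0,9), (0,10), (0,11) ...
Target (A=1, B=6) not in reachable set → no.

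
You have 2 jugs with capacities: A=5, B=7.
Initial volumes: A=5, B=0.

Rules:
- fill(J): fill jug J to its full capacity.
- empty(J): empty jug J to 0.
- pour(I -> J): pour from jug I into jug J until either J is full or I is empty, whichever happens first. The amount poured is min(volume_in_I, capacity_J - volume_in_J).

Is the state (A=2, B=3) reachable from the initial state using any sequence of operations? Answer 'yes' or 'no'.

BFS explored all 24 reachable states.
Reachable set includes: (0,0), (0,1), (0,2), (0,3), (0,4), (0,5), (0,6), (0,7), (1,0), (1,7), (2,0), (2,7) ...
Target (A=2, B=3) not in reachable set → no.

Answer: no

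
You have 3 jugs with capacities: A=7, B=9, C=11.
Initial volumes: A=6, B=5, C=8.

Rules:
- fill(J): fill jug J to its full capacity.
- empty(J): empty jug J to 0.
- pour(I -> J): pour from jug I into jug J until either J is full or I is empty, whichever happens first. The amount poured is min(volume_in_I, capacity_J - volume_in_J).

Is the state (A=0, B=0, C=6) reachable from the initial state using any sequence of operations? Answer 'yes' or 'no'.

BFS from (A=6, B=5, C=8):
  1. empty(B) -> (A=6 B=0 C=8)
  2. empty(C) -> (A=6 B=0 C=0)
  3. pour(A -> C) -> (A=0 B=0 C=6)
Target reached → yes.

Answer: yes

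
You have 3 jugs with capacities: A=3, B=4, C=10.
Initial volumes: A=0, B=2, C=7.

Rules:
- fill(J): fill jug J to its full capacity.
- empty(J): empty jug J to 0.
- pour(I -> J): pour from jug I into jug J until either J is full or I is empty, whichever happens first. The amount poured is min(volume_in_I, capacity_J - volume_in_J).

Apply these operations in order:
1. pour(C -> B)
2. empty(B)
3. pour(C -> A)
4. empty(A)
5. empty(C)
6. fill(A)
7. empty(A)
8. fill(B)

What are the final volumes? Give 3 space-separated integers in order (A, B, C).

Step 1: pour(C -> B) -> (A=0 B=4 C=5)
Step 2: empty(B) -> (A=0 B=0 C=5)
Step 3: pour(C -> A) -> (A=3 B=0 C=2)
Step 4: empty(A) -> (A=0 B=0 C=2)
Step 5: empty(C) -> (A=0 B=0 C=0)
Step 6: fill(A) -> (A=3 B=0 C=0)
Step 7: empty(A) -> (A=0 B=0 C=0)
Step 8: fill(B) -> (A=0 B=4 C=0)

Answer: 0 4 0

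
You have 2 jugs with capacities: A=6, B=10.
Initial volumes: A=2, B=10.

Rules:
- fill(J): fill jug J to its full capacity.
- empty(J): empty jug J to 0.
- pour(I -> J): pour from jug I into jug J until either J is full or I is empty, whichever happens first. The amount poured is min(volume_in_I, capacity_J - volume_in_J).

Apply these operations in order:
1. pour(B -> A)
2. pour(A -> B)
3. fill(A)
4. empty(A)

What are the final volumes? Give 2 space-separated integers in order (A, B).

Step 1: pour(B -> A) -> (A=6 B=6)
Step 2: pour(A -> B) -> (A=2 B=10)
Step 3: fill(A) -> (A=6 B=10)
Step 4: empty(A) -> (A=0 B=10)

Answer: 0 10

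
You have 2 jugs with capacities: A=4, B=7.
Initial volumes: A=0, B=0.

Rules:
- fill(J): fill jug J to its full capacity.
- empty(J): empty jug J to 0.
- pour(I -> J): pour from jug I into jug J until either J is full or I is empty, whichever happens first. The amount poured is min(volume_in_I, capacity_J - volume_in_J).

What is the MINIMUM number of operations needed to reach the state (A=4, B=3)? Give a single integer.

BFS from (A=0, B=0). One shortest path:
  1. fill(B) -> (A=0 B=7)
  2. pour(B -> A) -> (A=4 B=3)
Reached target in 2 moves.

Answer: 2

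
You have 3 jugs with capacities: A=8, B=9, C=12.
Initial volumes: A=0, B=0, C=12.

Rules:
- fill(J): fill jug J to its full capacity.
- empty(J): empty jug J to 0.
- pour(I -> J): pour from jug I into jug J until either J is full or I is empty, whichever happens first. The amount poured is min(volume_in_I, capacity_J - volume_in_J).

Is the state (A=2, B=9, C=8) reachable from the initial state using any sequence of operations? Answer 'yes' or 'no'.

Answer: yes

Derivation:
BFS from (A=0, B=0, C=12):
  1. fill(A) -> (A=8 B=0 C=12)
  2. pour(C -> B) -> (A=8 B=9 C=3)
  3. empty(B) -> (A=8 B=0 C=3)
  4. pour(C -> B) -> (A=8 B=3 C=0)
  5. pour(A -> C) -> (A=0 B=3 C=8)
  6. fill(A) -> (A=8 B=3 C=8)
  7. pour(A -> B) -> (A=2 B=9 C=8)
Target reached → yes.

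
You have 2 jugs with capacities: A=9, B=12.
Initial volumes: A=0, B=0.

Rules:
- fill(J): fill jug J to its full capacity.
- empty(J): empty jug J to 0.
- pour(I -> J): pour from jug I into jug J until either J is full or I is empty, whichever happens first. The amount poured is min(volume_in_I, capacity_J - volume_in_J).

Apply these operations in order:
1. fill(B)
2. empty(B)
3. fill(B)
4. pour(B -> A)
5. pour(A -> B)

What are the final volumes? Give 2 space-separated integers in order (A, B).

Answer: 0 12

Derivation:
Step 1: fill(B) -> (A=0 B=12)
Step 2: empty(B) -> (A=0 B=0)
Step 3: fill(B) -> (A=0 B=12)
Step 4: pour(B -> A) -> (A=9 B=3)
Step 5: pour(A -> B) -> (A=0 B=12)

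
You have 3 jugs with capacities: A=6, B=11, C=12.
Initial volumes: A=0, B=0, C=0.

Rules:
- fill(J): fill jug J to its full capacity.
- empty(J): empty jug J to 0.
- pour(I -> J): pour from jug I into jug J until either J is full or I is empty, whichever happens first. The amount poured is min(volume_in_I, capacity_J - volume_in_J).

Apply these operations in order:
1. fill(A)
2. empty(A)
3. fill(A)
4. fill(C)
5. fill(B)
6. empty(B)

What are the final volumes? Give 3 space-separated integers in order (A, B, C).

Answer: 6 0 12

Derivation:
Step 1: fill(A) -> (A=6 B=0 C=0)
Step 2: empty(A) -> (A=0 B=0 C=0)
Step 3: fill(A) -> (A=6 B=0 C=0)
Step 4: fill(C) -> (A=6 B=0 C=12)
Step 5: fill(B) -> (A=6 B=11 C=12)
Step 6: empty(B) -> (A=6 B=0 C=12)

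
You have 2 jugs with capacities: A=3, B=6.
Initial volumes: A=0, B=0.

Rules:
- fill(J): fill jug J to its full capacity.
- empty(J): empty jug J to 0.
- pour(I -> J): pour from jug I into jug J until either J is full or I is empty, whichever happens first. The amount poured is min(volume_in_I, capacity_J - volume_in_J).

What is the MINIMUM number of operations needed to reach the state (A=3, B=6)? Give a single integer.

Answer: 2

Derivation:
BFS from (A=0, B=0). One shortest path:
  1. fill(A) -> (A=3 B=0)
  2. fill(B) -> (A=3 B=6)
Reached target in 2 moves.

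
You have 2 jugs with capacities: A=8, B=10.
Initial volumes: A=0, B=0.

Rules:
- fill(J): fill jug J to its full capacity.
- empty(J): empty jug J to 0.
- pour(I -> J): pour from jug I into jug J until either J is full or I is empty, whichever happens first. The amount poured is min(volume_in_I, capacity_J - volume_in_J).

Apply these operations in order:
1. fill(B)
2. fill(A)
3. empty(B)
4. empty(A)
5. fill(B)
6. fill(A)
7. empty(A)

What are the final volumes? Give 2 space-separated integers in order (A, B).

Answer: 0 10

Derivation:
Step 1: fill(B) -> (A=0 B=10)
Step 2: fill(A) -> (A=8 B=10)
Step 3: empty(B) -> (A=8 B=0)
Step 4: empty(A) -> (A=0 B=0)
Step 5: fill(B) -> (A=0 B=10)
Step 6: fill(A) -> (A=8 B=10)
Step 7: empty(A) -> (A=0 B=10)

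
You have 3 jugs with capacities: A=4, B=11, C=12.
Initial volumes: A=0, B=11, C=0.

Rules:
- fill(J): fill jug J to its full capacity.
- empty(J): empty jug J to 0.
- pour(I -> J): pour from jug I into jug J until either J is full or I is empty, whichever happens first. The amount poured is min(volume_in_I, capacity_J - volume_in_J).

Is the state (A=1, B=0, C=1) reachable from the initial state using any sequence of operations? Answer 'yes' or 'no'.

Answer: yes

Derivation:
BFS from (A=0, B=11, C=0):
  1. empty(B) -> (A=0 B=0 C=0)
  2. fill(C) -> (A=0 B=0 C=12)
  3. pour(C -> B) -> (A=0 B=11 C=1)
  4. empty(B) -> (A=0 B=0 C=1)
  5. pour(C -> A) -> (A=1 B=0 C=0)
  6. fill(C) -> (A=1 B=0 C=12)
  7. pour(C -> B) -> (A=1 B=11 C=1)
  8. empty(B) -> (A=1 B=0 C=1)
Target reached → yes.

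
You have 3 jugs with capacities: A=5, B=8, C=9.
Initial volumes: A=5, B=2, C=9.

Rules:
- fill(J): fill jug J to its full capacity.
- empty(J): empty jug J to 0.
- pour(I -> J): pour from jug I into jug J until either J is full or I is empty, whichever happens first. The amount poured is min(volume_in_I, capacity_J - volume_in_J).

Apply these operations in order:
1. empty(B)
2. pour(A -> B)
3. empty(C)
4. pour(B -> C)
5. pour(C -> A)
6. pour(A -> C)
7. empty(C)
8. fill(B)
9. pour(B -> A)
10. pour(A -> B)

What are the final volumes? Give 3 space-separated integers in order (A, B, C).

Answer: 0 8 0

Derivation:
Step 1: empty(B) -> (A=5 B=0 C=9)
Step 2: pour(A -> B) -> (A=0 B=5 C=9)
Step 3: empty(C) -> (A=0 B=5 C=0)
Step 4: pour(B -> C) -> (A=0 B=0 C=5)
Step 5: pour(C -> A) -> (A=5 B=0 C=0)
Step 6: pour(A -> C) -> (A=0 B=0 C=5)
Step 7: empty(C) -> (A=0 B=0 C=0)
Step 8: fill(B) -> (A=0 B=8 C=0)
Step 9: pour(B -> A) -> (A=5 B=3 C=0)
Step 10: pour(A -> B) -> (A=0 B=8 C=0)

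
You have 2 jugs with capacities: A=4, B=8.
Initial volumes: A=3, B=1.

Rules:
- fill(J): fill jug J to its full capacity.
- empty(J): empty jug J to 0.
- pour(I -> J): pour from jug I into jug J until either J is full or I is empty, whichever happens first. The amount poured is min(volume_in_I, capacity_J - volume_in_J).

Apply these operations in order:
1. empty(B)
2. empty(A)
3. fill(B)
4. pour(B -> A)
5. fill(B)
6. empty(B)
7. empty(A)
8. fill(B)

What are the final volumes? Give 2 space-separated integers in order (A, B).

Step 1: empty(B) -> (A=3 B=0)
Step 2: empty(A) -> (A=0 B=0)
Step 3: fill(B) -> (A=0 B=8)
Step 4: pour(B -> A) -> (A=4 B=4)
Step 5: fill(B) -> (A=4 B=8)
Step 6: empty(B) -> (A=4 B=0)
Step 7: empty(A) -> (A=0 B=0)
Step 8: fill(B) -> (A=0 B=8)

Answer: 0 8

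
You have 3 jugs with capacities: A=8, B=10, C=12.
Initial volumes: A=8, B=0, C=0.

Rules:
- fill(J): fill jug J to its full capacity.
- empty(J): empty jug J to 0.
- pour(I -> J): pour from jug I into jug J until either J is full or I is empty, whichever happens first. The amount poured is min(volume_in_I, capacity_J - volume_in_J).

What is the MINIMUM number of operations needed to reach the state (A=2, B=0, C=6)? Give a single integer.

BFS from (A=8, B=0, C=0). One shortest path:
  1. pour(A -> B) -> (A=0 B=8 C=0)
  2. fill(A) -> (A=8 B=8 C=0)
  3. pour(A -> B) -> (A=6 B=10 C=0)
  4. pour(A -> C) -> (A=0 B=10 C=6)
  5. pour(B -> A) -> (A=8 B=2 C=6)
  6. empty(A) -> (A=0 B=2 C=6)
  7. pour(B -> A) -> (A=2 B=0 C=6)
Reached target in 7 moves.

Answer: 7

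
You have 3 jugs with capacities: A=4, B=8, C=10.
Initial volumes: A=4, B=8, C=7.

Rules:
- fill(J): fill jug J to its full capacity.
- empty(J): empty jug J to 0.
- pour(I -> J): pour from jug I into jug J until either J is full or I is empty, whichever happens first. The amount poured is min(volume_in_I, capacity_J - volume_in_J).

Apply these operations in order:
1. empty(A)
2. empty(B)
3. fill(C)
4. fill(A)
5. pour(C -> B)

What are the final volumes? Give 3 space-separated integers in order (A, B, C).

Answer: 4 8 2

Derivation:
Step 1: empty(A) -> (A=0 B=8 C=7)
Step 2: empty(B) -> (A=0 B=0 C=7)
Step 3: fill(C) -> (A=0 B=0 C=10)
Step 4: fill(A) -> (A=4 B=0 C=10)
Step 5: pour(C -> B) -> (A=4 B=8 C=2)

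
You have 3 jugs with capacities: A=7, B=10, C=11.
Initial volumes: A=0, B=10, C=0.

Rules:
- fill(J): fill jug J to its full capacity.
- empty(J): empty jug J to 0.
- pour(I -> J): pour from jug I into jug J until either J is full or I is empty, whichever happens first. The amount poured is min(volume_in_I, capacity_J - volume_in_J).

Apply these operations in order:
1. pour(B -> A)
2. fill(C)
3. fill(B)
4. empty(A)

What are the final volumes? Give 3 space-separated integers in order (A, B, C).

Step 1: pour(B -> A) -> (A=7 B=3 C=0)
Step 2: fill(C) -> (A=7 B=3 C=11)
Step 3: fill(B) -> (A=7 B=10 C=11)
Step 4: empty(A) -> (A=0 B=10 C=11)

Answer: 0 10 11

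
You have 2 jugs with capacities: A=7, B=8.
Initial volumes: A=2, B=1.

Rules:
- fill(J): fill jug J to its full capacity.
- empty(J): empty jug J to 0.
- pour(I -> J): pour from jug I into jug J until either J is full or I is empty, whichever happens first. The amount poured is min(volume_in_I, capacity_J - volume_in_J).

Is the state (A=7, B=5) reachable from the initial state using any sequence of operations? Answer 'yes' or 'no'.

BFS from (A=2, B=1):
  1. pour(B -> A) -> (A=3 B=0)
  2. fill(B) -> (A=3 B=8)
  3. pour(B -> A) -> (A=7 B=4)
  4. empty(A) -> (A=0 B=4)
  5. pour(B -> A) -> (A=4 B=0)
  6. fill(B) -> (A=4 B=8)
  7. pour(B -> A) -> (A=7 B=5)
Target reached → yes.

Answer: yes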